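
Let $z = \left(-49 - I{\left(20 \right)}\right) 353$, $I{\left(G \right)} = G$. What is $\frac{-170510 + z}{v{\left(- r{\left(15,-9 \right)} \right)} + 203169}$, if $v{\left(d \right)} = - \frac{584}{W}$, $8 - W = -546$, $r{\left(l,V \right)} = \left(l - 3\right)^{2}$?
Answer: $- \frac{53978159}{56277521} \approx -0.95914$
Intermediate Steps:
$r{\left(l,V \right)} = \left(-3 + l\right)^{2}$
$W = 554$ ($W = 8 - -546 = 8 + 546 = 554$)
$v{\left(d \right)} = - \frac{292}{277}$ ($v{\left(d \right)} = - \frac{584}{554} = \left(-584\right) \frac{1}{554} = - \frac{292}{277}$)
$z = -24357$ ($z = \left(-49 - 20\right) 353 = \left(-69\right) 353 = -24357$)
$\frac{-170510 + z}{v{\left(- r{\left(15,-9 \right)} \right)} + 203169} = \frac{-170510 - 24357}{- \frac{292}{277} + 203169} = - \frac{194867}{\frac{56277521}{277}} = \left(-194867\right) \frac{277}{56277521} = - \frac{53978159}{56277521}$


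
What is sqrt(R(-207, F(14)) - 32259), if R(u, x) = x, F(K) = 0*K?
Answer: I*sqrt(32259) ≈ 179.61*I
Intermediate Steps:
F(K) = 0
sqrt(R(-207, F(14)) - 32259) = sqrt(0 - 32259) = sqrt(-32259) = I*sqrt(32259)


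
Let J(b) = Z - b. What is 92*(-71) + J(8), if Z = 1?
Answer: -6539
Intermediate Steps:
J(b) = 1 - b
92*(-71) + J(8) = 92*(-71) + (1 - 1*8) = -6532 + (1 - 8) = -6532 - 7 = -6539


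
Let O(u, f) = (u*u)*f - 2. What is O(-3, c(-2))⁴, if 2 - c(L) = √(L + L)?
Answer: -327152 + 78336*I ≈ -3.2715e+5 + 78336.0*I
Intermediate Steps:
c(L) = 2 - √2*√L (c(L) = 2 - √(L + L) = 2 - √(2*L) = 2 - √2*√L)
O(u, f) = -2 + f*u² (O(u, f) = u²*f - 2 = f*u² - 2 = -2 + f*u²)
O(-3, c(-2))⁴ = (-2 + (2 - √2*√(-2))*(-3)²)⁴ = (-2 + (2 - √2*I*√2)*9)⁴ = (-2 + (2 - 2*I)*9)⁴ = (-2 + (18 - 18*I))⁴ = (16 - 18*I)⁴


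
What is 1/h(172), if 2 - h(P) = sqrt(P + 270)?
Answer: -1/219 - sqrt(442)/438 ≈ -0.052566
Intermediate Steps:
h(P) = 2 - sqrt(270 + P) (h(P) = 2 - sqrt(P + 270) = 2 - sqrt(270 + P))
1/h(172) = 1/(2 - sqrt(270 + 172)) = 1/(2 - sqrt(442))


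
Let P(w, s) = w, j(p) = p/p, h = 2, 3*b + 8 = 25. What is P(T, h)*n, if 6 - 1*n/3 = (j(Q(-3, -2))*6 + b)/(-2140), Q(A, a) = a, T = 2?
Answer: 7711/214 ≈ 36.033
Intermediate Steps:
b = 17/3 (b = -8/3 + (⅓)*25 = -8/3 + 25/3 = 17/3 ≈ 5.6667)
j(p) = 1
n = 7711/428 (n = 18 - 3*(1*6 + 17/3)/(-2140) = 18 - 3*(6 + 17/3)*(-1)/2140 = 18 - 35*(-1)/2140 = 18 - 3*(-7/1284) = 18 + 7/428 = 7711/428 ≈ 18.016)
P(T, h)*n = 2*(7711/428) = 7711/214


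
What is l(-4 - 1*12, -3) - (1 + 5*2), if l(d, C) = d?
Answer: -27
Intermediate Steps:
l(-4 - 1*12, -3) - (1 + 5*2) = (-4 - 1*12) - (1 + 5*2) = (-4 - 12) - (1 + 10) = -16 - 1*11 = -16 - 11 = -27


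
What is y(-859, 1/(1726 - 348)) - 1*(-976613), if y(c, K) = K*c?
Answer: 1345771855/1378 ≈ 9.7661e+5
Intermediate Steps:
y(-859, 1/(1726 - 348)) - 1*(-976613) = -859/(1726 - 348) - 1*(-976613) = -859/1378 + 976613 = 1345771855/1378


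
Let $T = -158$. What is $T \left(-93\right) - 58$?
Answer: $14636$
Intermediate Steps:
$T \left(-93\right) - 58 = \left(-158\right) \left(-93\right) - 58 = 14694 - 58 = 14636$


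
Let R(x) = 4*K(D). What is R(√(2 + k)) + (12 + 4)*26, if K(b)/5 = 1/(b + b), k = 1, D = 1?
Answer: 426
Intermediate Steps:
K(b) = 5/(2*b) (K(b) = 5/(b + b) = 5/((2*b)) = 5*(1/(2*b)) = 5/(2*b))
R(x) = 10 (R(x) = 4*((5/2)/1) = 4*((5/2)*1) = 4*(5/2) = 10)
R(√(2 + k)) + (12 + 4)*26 = 10 + (12 + 4)*26 = 10 + 16*26 = 10 + 416 = 426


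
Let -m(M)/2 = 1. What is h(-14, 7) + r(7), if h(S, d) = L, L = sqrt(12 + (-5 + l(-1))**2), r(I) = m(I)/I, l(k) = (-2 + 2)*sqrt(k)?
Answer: -2/7 + sqrt(37) ≈ 5.7971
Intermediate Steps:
m(M) = -2 (m(M) = -2*1 = -2)
l(k) = 0 (l(k) = 0*sqrt(k) = 0)
r(I) = -2/I
L = sqrt(37) (L = sqrt(12 + (-5 + 0)**2) = sqrt(12 + (-5)**2) = sqrt(12 + 25) = sqrt(37) ≈ 6.0828)
h(S, d) = sqrt(37)
h(-14, 7) + r(7) = sqrt(37) - 2/7 = -2/7 + sqrt(37)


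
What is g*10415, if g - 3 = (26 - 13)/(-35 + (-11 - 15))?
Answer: 1770550/61 ≈ 29025.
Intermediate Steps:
g = 170/61 (g = 3 + (26 - 13)/(-35 + (-11 - 15)) = 3 + 13/(-35 - 26) = 3 + 13/(-61) = 3 + 13*(-1/61) = 3 - 13/61 = 170/61 ≈ 2.7869)
g*10415 = (170/61)*10415 = 1770550/61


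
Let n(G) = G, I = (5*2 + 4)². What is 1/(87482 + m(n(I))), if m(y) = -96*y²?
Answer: -1/3600454 ≈ -2.7774e-7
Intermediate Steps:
I = 196 (I = (10 + 4)² = 14² = 196)
1/(87482 + m(n(I))) = 1/(87482 - 96*196²) = 1/(87482 - 96*38416) = 1/(87482 - 3687936) = 1/(-3600454) = -1/3600454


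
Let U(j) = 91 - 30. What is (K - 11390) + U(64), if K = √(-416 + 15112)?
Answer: -11329 + 2*√3674 ≈ -11208.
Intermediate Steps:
U(j) = 61
K = 2*√3674 (K = √14696 = 2*√3674 ≈ 121.23)
(K - 11390) + U(64) = (2*√3674 - 11390) + 61 = (-11390 + 2*√3674) + 61 = -11329 + 2*√3674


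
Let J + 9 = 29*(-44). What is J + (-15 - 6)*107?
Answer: -3532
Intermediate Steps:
J = -1285 (J = -9 + 29*(-44) = -9 - 1276 = -1285)
J + (-15 - 6)*107 = -1285 + (-15 - 6)*107 = -1285 - 21*107 = -1285 - 2247 = -3532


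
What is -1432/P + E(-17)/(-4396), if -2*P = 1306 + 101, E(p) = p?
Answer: 1802009/883596 ≈ 2.0394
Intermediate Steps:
P = -1407/2 (P = -(1306 + 101)/2 = -1/2*1407 = -1407/2 ≈ -703.50)
-1432/P + E(-17)/(-4396) = -1432/(-1407/2) - 17/(-4396) = -1432*(-2/1407) - 17*(-1/4396) = 2864/1407 + 17/4396 = 1802009/883596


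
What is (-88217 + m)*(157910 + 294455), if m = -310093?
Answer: -180181503150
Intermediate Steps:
(-88217 + m)*(157910 + 294455) = (-88217 - 310093)*(157910 + 294455) = -398310*452365 = -180181503150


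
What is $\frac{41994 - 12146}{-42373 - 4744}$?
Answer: $- \frac{4264}{6731} \approx -0.63349$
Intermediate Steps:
$\frac{41994 - 12146}{-42373 - 4744} = \frac{29848}{-47117} = 29848 \left(- \frac{1}{47117}\right) = - \frac{4264}{6731}$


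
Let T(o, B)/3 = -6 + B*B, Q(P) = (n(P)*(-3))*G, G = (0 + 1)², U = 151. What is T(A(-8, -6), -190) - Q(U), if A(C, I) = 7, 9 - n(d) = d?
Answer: 107856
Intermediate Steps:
n(d) = 9 - d
G = 1 (G = 1² = 1)
Q(P) = -27 + 3*P (Q(P) = ((9 - P)*(-3))*1 = (-27 + 3*P)*1 = -27 + 3*P)
T(o, B) = -18 + 3*B² (T(o, B) = 3*(-6 + B*B) = 3*(-6 + B²) = -18 + 3*B²)
T(A(-8, -6), -190) - Q(U) = (-18 + 3*(-190)²) - (-27 + 3*151) = (-18 + 3*36100) - (-27 + 453) = (-18 + 108300) - 1*426 = 108282 - 426 = 107856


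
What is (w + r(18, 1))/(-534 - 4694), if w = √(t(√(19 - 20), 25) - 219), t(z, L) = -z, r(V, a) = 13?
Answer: -13/5228 - √(-219 - I)/5228 ≈ -0.0024931 + 0.0028307*I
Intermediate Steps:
w = √(-219 - I) (w = √(-√(19 - 20) - 219) = √(-√(-1) - 219) = √(-I - 219) = √(-219 - I) ≈ 0.03379 - 14.799*I)
(w + r(18, 1))/(-534 - 4694) = (√(-219 - I) + 13)/(-534 - 4694) = (13 + √(-219 - I))/(-5228) = (13 + √(-219 - I))*(-1/5228) = -13/5228 - √(-219 - I)/5228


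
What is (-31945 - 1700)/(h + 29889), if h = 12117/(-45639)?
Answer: -511841385/454697318 ≈ -1.1257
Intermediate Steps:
h = -4039/15213 (h = 12117*(-1/45639) = -4039/15213 ≈ -0.26550)
(-31945 - 1700)/(h + 29889) = (-31945 - 1700)/(-4039/15213 + 29889) = -33645/454697318/15213 = -33645*15213/454697318 = -511841385/454697318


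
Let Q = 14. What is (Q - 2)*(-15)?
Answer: -180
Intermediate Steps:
(Q - 2)*(-15) = (14 - 2)*(-15) = 12*(-15) = -180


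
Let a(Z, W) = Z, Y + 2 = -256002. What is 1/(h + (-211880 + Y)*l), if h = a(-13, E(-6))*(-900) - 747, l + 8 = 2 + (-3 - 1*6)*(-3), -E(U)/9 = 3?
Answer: -1/9814611 ≈ -1.0189e-7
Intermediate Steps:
E(U) = -27 (E(U) = -9*3 = -27)
Y = -256004 (Y = -2 - 256002 = -256004)
l = 21 (l = -8 + (2 + (-3 - 1*6)*(-3)) = -8 + (2 + (-3 - 6)*(-3)) = -8 + (2 - 9*(-3)) = -8 + (2 + 27) = -8 + 29 = 21)
h = 10953 (h = -13*(-900) - 747 = 11700 - 747 = 10953)
1/(h + (-211880 + Y)*l) = 1/(10953 + (-211880 - 256004)*21) = 1/(10953 - 467884*21) = 1/(10953 - 9825564) = 1/(-9814611) = -1/9814611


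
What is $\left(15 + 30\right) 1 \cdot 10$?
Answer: $450$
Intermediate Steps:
$\left(15 + 30\right) 1 \cdot 10 = 45 \cdot 10 = 450$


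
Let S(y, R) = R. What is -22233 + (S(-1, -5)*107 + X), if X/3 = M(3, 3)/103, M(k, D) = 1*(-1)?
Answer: -2345107/103 ≈ -22768.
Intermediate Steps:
M(k, D) = -1
X = -3/103 (X = 3*(-1/103) = -3/103 ≈ -0.029126)
-22233 + (S(-1, -5)*107 + X) = -22233 + (-5*107 - 3/103) = -22233 + (-535 - 3/103) = -22233 - 55108/103 = -2345107/103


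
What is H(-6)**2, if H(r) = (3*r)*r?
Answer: 11664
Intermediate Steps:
H(r) = 3*r**2
H(-6)**2 = (3*(-6)**2)**2 = (3*36)**2 = 108**2 = 11664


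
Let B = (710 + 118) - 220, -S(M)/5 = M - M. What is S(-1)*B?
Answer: 0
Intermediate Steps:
S(M) = 0 (S(M) = -5*(M - M) = -5*0 = 0)
B = 608 (B = 828 - 220 = 608)
S(-1)*B = 0*608 = 0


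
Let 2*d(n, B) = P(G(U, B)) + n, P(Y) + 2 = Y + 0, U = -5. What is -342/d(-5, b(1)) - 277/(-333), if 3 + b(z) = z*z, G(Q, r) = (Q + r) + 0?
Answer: 115825/2331 ≈ 49.689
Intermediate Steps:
G(Q, r) = Q + r
b(z) = -3 + z² (b(z) = -3 + z*z = -3 + z²)
P(Y) = -2 + Y (P(Y) = -2 + (Y + 0) = -2 + Y)
d(n, B) = -7/2 + B/2 + n/2 (d(n, B) = ((-2 + (-5 + B)) + n)/2 = ((-7 + B) + n)/2 = (-7 + B + n)/2 = -7/2 + B/2 + n/2)
-342/d(-5, b(1)) - 277/(-333) = -342/(-7/2 + (-3 + 1²)/2 + (½)*(-5)) - 277/(-333) = -342/(-7/2 + (-3 + 1)/2 - 5/2) - 277*(-1/333) = -342/(-7/2 + (½)*(-2) - 5/2) + 277/333 = -342/(-7/2 - 1 - 5/2) + 277/333 = -342/(-7) + 277/333 = -342*(-⅐) + 277/333 = 342/7 + 277/333 = 115825/2331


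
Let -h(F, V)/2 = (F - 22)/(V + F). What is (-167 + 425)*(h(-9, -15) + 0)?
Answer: -1333/2 ≈ -666.50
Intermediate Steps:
h(F, V) = -2*(-22 + F)/(F + V) (h(F, V) = -2*(F - 22)/(V + F) = -2*(-22 + F)/(F + V))
(-167 + 425)*(h(-9, -15) + 0) = (-167 + 425)*(2*(22 - 1*(-9))/(-9 - 15) + 0) = 258*(2*(22 + 9)/(-24) + 0) = 258*(2*(-1/24)*31 + 0) = 258*(-31/12 + 0) = 258*(-31/12) = -1333/2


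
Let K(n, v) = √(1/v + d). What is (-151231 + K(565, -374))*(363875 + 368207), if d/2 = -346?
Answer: -110713492942 + 366041*I*√96794566/187 ≈ -1.1071e+11 + 1.9258e+7*I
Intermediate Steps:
d = -692 (d = 2*(-346) = -692)
K(n, v) = √(-692 + 1/v) (K(n, v) = √(1/v - 692) = √(-692 + 1/v))
(-151231 + K(565, -374))*(363875 + 368207) = (-151231 + √(-692 + 1/(-374)))*(363875 + 368207) = (-151231 + √(-692 - 1/374))*732082 = (-151231 + √(-258809/374))*732082 = (-151231 + I*√96794566/374)*732082 = -110713492942 + 366041*I*√96794566/187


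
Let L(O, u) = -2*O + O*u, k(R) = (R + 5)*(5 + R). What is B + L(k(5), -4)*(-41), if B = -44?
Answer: 24556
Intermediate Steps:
k(R) = (5 + R)² (k(R) = (5 + R)*(5 + R) = (5 + R)²)
B + L(k(5), -4)*(-41) = -44 + ((5 + 5)²*(-2 - 4))*(-41) = -44 + (10²*(-6))*(-41) = -44 + (100*(-6))*(-41) = -44 - 600*(-41) = -44 + 24600 = 24556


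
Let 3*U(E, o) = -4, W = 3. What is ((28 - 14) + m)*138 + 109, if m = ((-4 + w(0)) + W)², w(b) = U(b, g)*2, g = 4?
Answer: 11689/3 ≈ 3896.3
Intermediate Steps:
U(E, o) = -4/3 (U(E, o) = (⅓)*(-4) = -4/3)
w(b) = -8/3 (w(b) = -4/3*2 = -8/3)
m = 121/9 (m = ((-4 - 8/3) + 3)² = (-20/3 + 3)² = (-11/3)² = 121/9 ≈ 13.444)
((28 - 14) + m)*138 + 109 = ((28 - 14) + 121/9)*138 + 109 = (14 + 121/9)*138 + 109 = (247/9)*138 + 109 = 11362/3 + 109 = 11689/3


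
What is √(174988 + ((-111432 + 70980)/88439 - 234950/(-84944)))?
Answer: √617230071492050773769870/1878090604 ≈ 418.32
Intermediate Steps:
√(174988 + ((-111432 + 70980)/88439 - 234950/(-84944))) = √(174988 + (-40452*1/88439 - 234950*(-1/84944))) = √(174988 + (-40452/88439 + 117475/42472)) = √(174988 + 8671294181/3756181208) = √(657295308519685/3756181208) = √617230071492050773769870/1878090604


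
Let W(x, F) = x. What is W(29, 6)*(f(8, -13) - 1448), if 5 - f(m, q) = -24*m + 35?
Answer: -37294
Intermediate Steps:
f(m, q) = -30 + 24*m (f(m, q) = 5 - (-24*m + 35) = 5 - (35 - 24*m) = 5 + (-35 + 24*m) = -30 + 24*m)
W(29, 6)*(f(8, -13) - 1448) = 29*((-30 + 24*8) - 1448) = 29*((-30 + 192) - 1448) = 29*(162 - 1448) = 29*(-1286) = -37294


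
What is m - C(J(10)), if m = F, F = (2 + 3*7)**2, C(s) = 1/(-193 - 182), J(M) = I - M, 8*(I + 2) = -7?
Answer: 198376/375 ≈ 529.00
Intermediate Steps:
I = -23/8 (I = -2 + (1/8)*(-7) = -2 - 7/8 = -23/8 ≈ -2.8750)
J(M) = -23/8 - M
C(s) = -1/375 (C(s) = 1/(-375) = -1/375)
F = 529 (F = (2 + 21)**2 = 23**2 = 529)
m = 529
m - C(J(10)) = 529 - 1*(-1/375) = 529 + 1/375 = 198376/375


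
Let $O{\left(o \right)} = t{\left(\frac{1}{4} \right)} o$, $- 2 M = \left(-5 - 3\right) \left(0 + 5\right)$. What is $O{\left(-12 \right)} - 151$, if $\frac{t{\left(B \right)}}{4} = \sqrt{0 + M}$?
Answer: $-151 - 96 \sqrt{5} \approx -365.66$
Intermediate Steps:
$M = 20$ ($M = - \frac{\left(-5 - 3\right) \left(0 + 5\right)}{2} = - \frac{\left(-8\right) 5}{2} = \left(- \frac{1}{2}\right) \left(-40\right) = 20$)
$t{\left(B \right)} = 8 \sqrt{5}$ ($t{\left(B \right)} = 4 \sqrt{0 + 20} = 4 \sqrt{20} = 4 \cdot 2 \sqrt{5} = 8 \sqrt{5}$)
$O{\left(o \right)} = 8 o \sqrt{5}$ ($O{\left(o \right)} = 8 \sqrt{5} o = 8 o \sqrt{5}$)
$O{\left(-12 \right)} - 151 = 8 \left(-12\right) \sqrt{5} - 151 = - 96 \sqrt{5} - 151 = -151 - 96 \sqrt{5}$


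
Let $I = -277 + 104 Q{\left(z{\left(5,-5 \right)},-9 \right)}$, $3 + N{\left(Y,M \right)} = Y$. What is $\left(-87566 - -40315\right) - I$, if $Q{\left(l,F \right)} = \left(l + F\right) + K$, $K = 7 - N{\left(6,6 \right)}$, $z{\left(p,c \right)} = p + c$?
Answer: $-46454$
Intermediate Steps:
$z{\left(p,c \right)} = c + p$
$N{\left(Y,M \right)} = -3 + Y$
$K = 4$ ($K = 7 - \left(-3 + 6\right) = 7 - 3 = 4$)
$Q{\left(l,F \right)} = 4 + F + l$ ($Q{\left(l,F \right)} = \left(l + F\right) + 4 = \left(F + l\right) + 4 = 4 + F + l$)
$I = -797$ ($I = -277 + 104 \left(4 - 9 + \left(-5 + 5\right)\right) = -277 + 104 \left(4 - 9 + 0\right) = -277 + 104 \left(-5\right) = -277 - 520 = -797$)
$\left(-87566 - -40315\right) - I = \left(-87566 - -40315\right) - -797 = \left(-87566 + 40315\right) + 797 = -47251 + 797 = -46454$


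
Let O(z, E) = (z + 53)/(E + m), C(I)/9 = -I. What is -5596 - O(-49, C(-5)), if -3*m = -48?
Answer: -341360/61 ≈ -5596.1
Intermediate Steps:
m = 16 (m = -⅓*(-48) = 16)
C(I) = -9*I (C(I) = 9*(-I) = -9*I)
O(z, E) = (53 + z)/(16 + E) (O(z, E) = (z + 53)/(E + 16) = (53 + z)/(16 + E))
-5596 - O(-49, C(-5)) = -5596 - (53 - 49)/(16 - 9*(-5)) = -5596 - 4/(16 + 45) = -5596 - 4/61 = -341360/61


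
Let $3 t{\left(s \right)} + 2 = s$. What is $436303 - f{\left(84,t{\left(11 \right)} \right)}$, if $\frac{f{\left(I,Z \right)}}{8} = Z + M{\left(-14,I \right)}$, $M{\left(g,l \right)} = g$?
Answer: $436391$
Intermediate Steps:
$t{\left(s \right)} = - \frac{2}{3} + \frac{s}{3}$
$f{\left(I,Z \right)} = -112 + 8 Z$ ($f{\left(I,Z \right)} = 8 \left(Z - 14\right) = 8 \left(-14 + Z\right) = -112 + 8 Z$)
$436303 - f{\left(84,t{\left(11 \right)} \right)} = 436303 - \left(-112 + 8 \left(- \frac{2}{3} + \frac{1}{3} \cdot 11\right)\right) = 436303 - \left(-112 + 8 \left(- \frac{2}{3} + \frac{11}{3}\right)\right) = 436303 - \left(-112 + 8 \cdot 3\right) = 436303 - \left(-112 + 24\right) = 436303 - -88 = 436303 + 88 = 436391$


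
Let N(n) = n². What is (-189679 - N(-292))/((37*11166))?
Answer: -274943/413142 ≈ -0.66549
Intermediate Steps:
(-189679 - N(-292))/((37*11166)) = (-189679 - 1*(-292)²)/((37*11166)) = (-189679 - 1*85264)/413142 = (-189679 - 85264)*(1/413142) = -274943*1/413142 = -274943/413142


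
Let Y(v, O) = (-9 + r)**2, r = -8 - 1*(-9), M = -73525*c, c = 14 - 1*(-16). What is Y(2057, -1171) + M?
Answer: -2205686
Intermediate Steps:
c = 30 (c = 14 + 16 = 30)
M = -2205750 (M = -73525*30 = -2205750)
r = 1 (r = -8 + 9 = 1)
Y(v, O) = 64 (Y(v, O) = (-9 + 1)**2 = (-8)**2 = 64)
Y(2057, -1171) + M = 64 - 2205750 = -2205686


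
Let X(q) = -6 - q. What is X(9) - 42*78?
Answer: -3291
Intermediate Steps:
X(9) - 42*78 = (-6 - 1*9) - 42*78 = (-6 - 9) - 3276 = -15 - 3276 = -3291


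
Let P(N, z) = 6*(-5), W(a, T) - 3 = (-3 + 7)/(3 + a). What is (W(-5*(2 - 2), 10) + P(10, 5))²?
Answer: 5929/9 ≈ 658.78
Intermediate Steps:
W(a, T) = 3 + 4/(3 + a) (W(a, T) = 3 + (-3 + 7)/(3 + a) = 3 + 4/(3 + a))
P(N, z) = -30
(W(-5*(2 - 2), 10) + P(10, 5))² = ((13 + 3*(-5*(2 - 2)))/(3 - 5*(2 - 2)) - 30)² = ((13 + 3*(-5*0))/(3 - 5*0) - 30)² = ((13 + 3*0)/(3 + 0) - 30)² = ((13 + 0)/3 - 30)² = ((⅓)*13 - 30)² = (13/3 - 30)² = (-77/3)² = 5929/9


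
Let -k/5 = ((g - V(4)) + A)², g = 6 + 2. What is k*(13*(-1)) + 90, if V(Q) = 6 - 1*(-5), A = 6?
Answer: 675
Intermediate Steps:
g = 8
V(Q) = 11 (V(Q) = 6 + 5 = 11)
k = -45 (k = -5*((8 - 1*11) + 6)² = -5*((8 - 11) + 6)² = -5*(-3 + 6)² = -5*3² = -5*9 = -45)
k*(13*(-1)) + 90 = -585*(-1) + 90 = -45*(-13) + 90 = 585 + 90 = 675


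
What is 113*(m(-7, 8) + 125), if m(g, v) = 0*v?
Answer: 14125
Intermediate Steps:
m(g, v) = 0
113*(m(-7, 8) + 125) = 113*(0 + 125) = 113*125 = 14125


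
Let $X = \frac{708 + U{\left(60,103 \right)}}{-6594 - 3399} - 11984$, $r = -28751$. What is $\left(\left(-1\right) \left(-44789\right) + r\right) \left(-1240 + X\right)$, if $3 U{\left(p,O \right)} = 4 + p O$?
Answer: $- \frac{706474976328}{3331} \approx -2.1209 \cdot 10^{8}$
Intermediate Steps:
$U{\left(p,O \right)} = \frac{4}{3} + \frac{O p}{3}$ ($U{\left(p,O \right)} = \frac{4 + p O}{3} = \frac{4 + O p}{3} = \frac{4}{3} + \frac{O p}{3}$)
$X = - \frac{359276644}{29979}$ ($X = \frac{708 + \left(\frac{4}{3} + \frac{1}{3} \cdot 103 \cdot 60\right)}{-6594 - 3399} - 11984 = \frac{708 + \left(\frac{4}{3} + 2060\right)}{-9993} - 11984 = \left(708 + \frac{6184}{3}\right) \left(- \frac{1}{9993}\right) - 11984 = \frac{8308}{3} \left(- \frac{1}{9993}\right) - 11984 = - \frac{8308}{29979} - 11984 = - \frac{359276644}{29979} \approx -11984.0$)
$\left(\left(-1\right) \left(-44789\right) + r\right) \left(-1240 + X\right) = \left(\left(-1\right) \left(-44789\right) - 28751\right) \left(-1240 - \frac{359276644}{29979}\right) = \left(44789 - 28751\right) \left(- \frac{396450604}{29979}\right) = 16038 \left(- \frac{396450604}{29979}\right) = - \frac{706474976328}{3331}$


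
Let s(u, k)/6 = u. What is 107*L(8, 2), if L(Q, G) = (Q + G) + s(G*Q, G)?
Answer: 11342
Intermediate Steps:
s(u, k) = 6*u
L(Q, G) = G + Q + 6*G*Q (L(Q, G) = (Q + G) + 6*(G*Q) = (G + Q) + 6*G*Q = G + Q + 6*G*Q)
107*L(8, 2) = 107*(2 + 8 + 6*2*8) = 107*(2 + 8 + 96) = 107*106 = 11342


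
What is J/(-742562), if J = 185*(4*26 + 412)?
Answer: -47730/371281 ≈ -0.12855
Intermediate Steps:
J = 95460 (J = 185*(104 + 412) = 185*516 = 95460)
J/(-742562) = 95460/(-742562) = 95460*(-1/742562) = -47730/371281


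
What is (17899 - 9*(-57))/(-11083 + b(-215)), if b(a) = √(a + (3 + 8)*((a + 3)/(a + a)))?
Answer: -21936471070/13204558097 - 9206*I*√9687685/13204558097 ≈ -1.6613 - 0.00217*I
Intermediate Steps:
b(a) = √(a + 11*(3 + a)/(2*a)) (b(a) = √(a + 11*((3 + a)/((2*a)))) = √(a + 11*((3 + a)*(1/(2*a)))) = √(a + 11*((3 + a)/(2*a))) = √(a + 11*(3 + a)/(2*a)))
(17899 - 9*(-57))/(-11083 + b(-215)) = (17899 - 9*(-57))/(-11083 + √(22 + 4*(-215) + 66/(-215))/2) = (17899 + 513)/(-11083 + √(22 - 860 + 66*(-1/215))/2) = 18412/(-11083 + √(22 - 860 - 66/215)/2) = 18412/(-11083 + √(-180236/215)/2) = 18412/(-11083 + (2*I*√9687685/215)/2) = 18412/(-11083 + I*√9687685/215)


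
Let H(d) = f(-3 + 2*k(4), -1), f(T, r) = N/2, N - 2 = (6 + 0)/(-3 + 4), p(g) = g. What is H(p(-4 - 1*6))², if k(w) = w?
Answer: 16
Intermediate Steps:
N = 8 (N = 2 + (6 + 0)/(-3 + 4) = 2 + 6/1 = 2 + 6*1 = 2 + 6 = 8)
f(T, r) = 4 (f(T, r) = 8/2 = 8*(½) = 4)
H(d) = 4
H(p(-4 - 1*6))² = 4² = 16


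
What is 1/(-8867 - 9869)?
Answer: -1/18736 ≈ -5.3373e-5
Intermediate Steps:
1/(-8867 - 9869) = 1/(-18736) = -1/18736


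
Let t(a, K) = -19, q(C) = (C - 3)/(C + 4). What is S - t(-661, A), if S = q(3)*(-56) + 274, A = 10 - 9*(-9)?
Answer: 293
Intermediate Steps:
q(C) = (-3 + C)/(4 + C)
A = 91 (A = 10 + 81 = 91)
S = 274 (S = ((-3 + 3)/(4 + 3))*(-56) + 274 = (0/7)*(-56) + 274 = ((⅐)*0)*(-56) + 274 = 0*(-56) + 274 = 0 + 274 = 274)
S - t(-661, A) = 274 - 1*(-19) = 274 + 19 = 293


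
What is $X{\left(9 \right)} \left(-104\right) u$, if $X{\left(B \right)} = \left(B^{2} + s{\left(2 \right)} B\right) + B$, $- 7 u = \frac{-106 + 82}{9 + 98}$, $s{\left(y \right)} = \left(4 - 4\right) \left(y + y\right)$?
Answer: $- \frac{224640}{749} \approx -299.92$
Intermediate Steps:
$s{\left(y \right)} = 0$ ($s{\left(y \right)} = 0 \cdot 2 y = 0$)
$u = \frac{24}{749}$ ($u = - \frac{\left(-106 + 82\right) \frac{1}{9 + 98}}{7} = - \frac{\left(-24\right) \frac{1}{107}}{7} = \left(- \frac{1}{7}\right) \left(- \frac{24}{107}\right) = \frac{24}{749} \approx 0.032043$)
$X{\left(B \right)} = B + B^{2}$ ($X{\left(B \right)} = \left(B^{2} + 0 B\right) + B = \left(B^{2} + 0\right) + B = B^{2} + B = B + B^{2}$)
$X{\left(9 \right)} \left(-104\right) u = 9 \left(1 + 9\right) \left(-104\right) \frac{24}{749} = 9 \cdot 10 \left(-104\right) \frac{24}{749} = 90 \left(-104\right) \frac{24}{749} = \left(-9360\right) \frac{24}{749} = - \frac{224640}{749}$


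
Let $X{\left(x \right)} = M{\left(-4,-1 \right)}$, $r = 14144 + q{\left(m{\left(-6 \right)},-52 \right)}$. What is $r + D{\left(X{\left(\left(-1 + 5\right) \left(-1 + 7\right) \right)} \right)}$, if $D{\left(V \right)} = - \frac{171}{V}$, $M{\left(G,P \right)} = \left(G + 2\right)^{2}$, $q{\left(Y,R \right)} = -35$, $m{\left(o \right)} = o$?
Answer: $\frac{56265}{4} \approx 14066.0$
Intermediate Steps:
$M{\left(G,P \right)} = \left(2 + G\right)^{2}$
$r = 14109$ ($r = 14144 - 35 = 14109$)
$X{\left(x \right)} = 4$ ($X{\left(x \right)} = \left(2 - 4\right)^{2} = \left(-2\right)^{2} = 4$)
$r + D{\left(X{\left(\left(-1 + 5\right) \left(-1 + 7\right) \right)} \right)} = 14109 - \frac{171}{4} = \frac{56265}{4}$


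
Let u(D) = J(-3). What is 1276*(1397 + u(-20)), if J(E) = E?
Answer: 1778744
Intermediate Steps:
u(D) = -3
1276*(1397 + u(-20)) = 1276*(1397 - 3) = 1276*1394 = 1778744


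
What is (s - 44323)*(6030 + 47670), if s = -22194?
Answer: -3571962900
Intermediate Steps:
(s - 44323)*(6030 + 47670) = (-22194 - 44323)*(6030 + 47670) = -66517*53700 = -3571962900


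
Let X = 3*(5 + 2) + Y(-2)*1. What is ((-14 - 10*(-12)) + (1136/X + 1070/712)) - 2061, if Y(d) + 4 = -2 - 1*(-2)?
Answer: -11418149/6052 ≈ -1886.7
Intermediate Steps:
Y(d) = -4 (Y(d) = -4 + (-2 - 1*(-2)) = -4 + (-2 + 2) = -4 + 0 = -4)
X = 17 (X = 3*(5 + 2) - 4*1 = 3*7 - 4 = 21 - 4 = 17)
((-14 - 10*(-12)) + (1136/X + 1070/712)) - 2061 = ((-14 - 10*(-12)) + (1136/17 + 1070/712)) - 2061 = ((-14 + 120) + (1136*(1/17) + 1070*(1/712))) - 2061 = (106 + (1136/17 + 535/356)) - 2061 = (106 + 413511/6052) - 2061 = 1055023/6052 - 2061 = -11418149/6052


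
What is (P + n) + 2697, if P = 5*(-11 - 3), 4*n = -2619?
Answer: 7889/4 ≈ 1972.3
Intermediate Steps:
n = -2619/4 (n = (¼)*(-2619) = -2619/4 ≈ -654.75)
P = -70 (P = 5*(-14) = -70)
(P + n) + 2697 = (-70 - 2619/4) + 2697 = -2899/4 + 2697 = 7889/4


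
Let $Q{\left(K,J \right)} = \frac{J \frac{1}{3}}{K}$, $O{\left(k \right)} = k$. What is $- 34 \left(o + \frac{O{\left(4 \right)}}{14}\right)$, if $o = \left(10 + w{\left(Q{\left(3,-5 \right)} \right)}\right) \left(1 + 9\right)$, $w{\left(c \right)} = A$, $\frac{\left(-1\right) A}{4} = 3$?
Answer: $\frac{4692}{7} \approx 670.29$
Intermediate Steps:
$A = -12$ ($A = \left(-4\right) 3 = -12$)
$Q{\left(K,J \right)} = \frac{J}{3 K}$ ($Q{\left(K,J \right)} = \frac{J \frac{1}{3}}{K} = \frac{\frac{1}{3} J}{K} = \frac{J}{3 K}$)
$w{\left(c \right)} = -12$
$o = -20$ ($o = \left(10 - 12\right) \left(1 + 9\right) = \left(-2\right) 10 = -20$)
$- 34 \left(o + \frac{O{\left(4 \right)}}{14}\right) = - 34 \left(-20 + \frac{4}{14}\right) = - 34 \left(-20 + 4 \cdot \frac{1}{14}\right) = - 34 \left(-20 + \frac{2}{7}\right) = \left(-34\right) \left(- \frac{138}{7}\right) = \frac{4692}{7}$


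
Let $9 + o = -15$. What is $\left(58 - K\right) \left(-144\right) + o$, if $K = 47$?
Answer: $-1608$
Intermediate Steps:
$o = -24$ ($o = -9 - 15 = -24$)
$\left(58 - K\right) \left(-144\right) + o = \left(58 - 47\right) \left(-144\right) - 24 = 11 \left(-144\right) - 24 = -1584 - 24 = -1608$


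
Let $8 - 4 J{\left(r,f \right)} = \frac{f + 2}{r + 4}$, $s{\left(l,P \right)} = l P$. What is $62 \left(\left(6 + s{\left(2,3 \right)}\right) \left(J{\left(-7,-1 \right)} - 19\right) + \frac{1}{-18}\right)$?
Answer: $- \frac{113305}{9} \approx -12589.0$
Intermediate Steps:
$s{\left(l,P \right)} = P l$
$J{\left(r,f \right)} = 2 - \frac{2 + f}{4 \left(4 + r\right)}$ ($J{\left(r,f \right)} = 2 - \frac{\left(f + 2\right) \frac{1}{r + 4}}{4} = 2 - \frac{\left(2 + f\right) \frac{1}{4 + r}}{4} = 2 - \frac{\frac{1}{4 + r} \left(2 + f\right)}{4} = 2 - \frac{2 + f}{4 \left(4 + r\right)}$)
$62 \left(\left(6 + s{\left(2,3 \right)}\right) \left(J{\left(-7,-1 \right)} - 19\right) + \frac{1}{-18}\right) = 62 \left(\left(6 + 3 \cdot 2\right) \left(\frac{30 - -1 + 8 \left(-7\right)}{4 \left(4 - 7\right)} - 19\right) + \frac{1}{-18}\right) = 62 \left(\left(6 + 6\right) \left(\frac{30 + 1 - 56}{4 \left(-3\right)} - 19\right) - \frac{1}{18}\right) = 62 \left(12 \left(\frac{1}{4} \left(- \frac{1}{3}\right) \left(-25\right) - 19\right) - \frac{1}{18}\right) = 62 \left(12 \left(\frac{25}{12} - 19\right) - \frac{1}{18}\right) = 62 \left(12 \left(- \frac{203}{12}\right) - \frac{1}{18}\right) = 62 \left(-203 - \frac{1}{18}\right) = 62 \left(- \frac{3655}{18}\right) = - \frac{113305}{9}$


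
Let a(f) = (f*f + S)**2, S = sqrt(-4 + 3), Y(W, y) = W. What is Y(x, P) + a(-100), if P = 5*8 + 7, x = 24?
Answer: 100000023 + 20000*I ≈ 1.0e+8 + 20000.0*I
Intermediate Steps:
P = 47 (P = 40 + 7 = 47)
S = I (S = sqrt(-1) = I ≈ 1.0*I)
a(f) = (I + f**2)**2 (a(f) = (f*f + I)**2 = (f**2 + I)**2 = (I + f**2)**2)
Y(x, P) + a(-100) = 24 + (I + (-100)**2)**2 = 24 + (I + 10000)**2 = 24 + (10000 + I)**2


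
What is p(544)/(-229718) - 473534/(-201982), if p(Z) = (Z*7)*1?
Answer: 27002533989/11599725269 ≈ 2.3279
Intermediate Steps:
p(Z) = 7*Z (p(Z) = (7*Z)*1 = 7*Z)
p(544)/(-229718) - 473534/(-201982) = (7*544)/(-229718) - 473534/(-201982) = 3808*(-1/229718) - 473534*(-1/201982) = -1904/114859 + 236767/100991 = 27002533989/11599725269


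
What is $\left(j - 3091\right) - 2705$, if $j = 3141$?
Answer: $-2655$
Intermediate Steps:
$\left(j - 3091\right) - 2705 = \left(3141 - 3091\right) - 2705 = 50 - 2705 = -2655$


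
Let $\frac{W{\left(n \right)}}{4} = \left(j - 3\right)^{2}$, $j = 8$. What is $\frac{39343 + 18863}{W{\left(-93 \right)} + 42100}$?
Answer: $\frac{29103}{21100} \approx 1.3793$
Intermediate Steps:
$W{\left(n \right)} = 100$ ($W{\left(n \right)} = 4 \left(8 - 3\right)^{2} = 4 \cdot 5^{2} = 4 \cdot 25 = 100$)
$\frac{39343 + 18863}{W{\left(-93 \right)} + 42100} = \frac{39343 + 18863}{100 + 42100} = \frac{58206}{42200} = 58206 \cdot \frac{1}{42200} = \frac{29103}{21100}$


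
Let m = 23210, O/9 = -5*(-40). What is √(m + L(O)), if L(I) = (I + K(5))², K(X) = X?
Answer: √3281235 ≈ 1811.4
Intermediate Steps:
O = 1800 (O = 9*(-5*(-40)) = 9*200 = 1800)
L(I) = (5 + I)² (L(I) = (I + 5)² = (5 + I)²)
√(m + L(O)) = √(23210 + (5 + 1800)²) = √(23210 + 1805²) = √(23210 + 3258025) = √3281235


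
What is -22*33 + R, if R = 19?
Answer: -707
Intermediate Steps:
-22*33 + R = -22*33 + 19 = -726 + 19 = -707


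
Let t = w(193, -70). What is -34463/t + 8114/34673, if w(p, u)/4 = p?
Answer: -1188671591/26767556 ≈ -44.407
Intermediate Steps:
w(p, u) = 4*p
t = 772 (t = 4*193 = 772)
-34463/t + 8114/34673 = -34463/772 + 8114/34673 = -1188671591/26767556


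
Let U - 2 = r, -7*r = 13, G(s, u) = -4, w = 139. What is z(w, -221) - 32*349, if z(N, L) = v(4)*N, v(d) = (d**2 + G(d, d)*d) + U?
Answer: -78037/7 ≈ -11148.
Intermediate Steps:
r = -13/7 (r = -1/7*13 = -13/7 ≈ -1.8571)
U = 1/7 (U = 2 - 13/7 = 1/7 ≈ 0.14286)
v(d) = 1/7 + d**2 - 4*d (v(d) = (d**2 - 4*d) + 1/7 = 1/7 + d**2 - 4*d)
z(N, L) = N/7 (z(N, L) = (1/7 + 4**2 - 4*4)*N = (1/7 + 16 - 16)*N = N/7)
z(w, -221) - 32*349 = (1/7)*139 - 32*349 = 139/7 - 1*11168 = 139/7 - 11168 = -78037/7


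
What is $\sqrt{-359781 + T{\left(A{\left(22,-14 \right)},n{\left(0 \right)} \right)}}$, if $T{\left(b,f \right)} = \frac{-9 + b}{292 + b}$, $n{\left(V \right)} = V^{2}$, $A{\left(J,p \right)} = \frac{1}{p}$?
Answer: $\frac{i \sqrt{6009627277438}}{4087} \approx 599.82 i$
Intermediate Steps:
$T{\left(b,f \right)} = \frac{-9 + b}{292 + b}$
$\sqrt{-359781 + T{\left(A{\left(22,-14 \right)},n{\left(0 \right)} \right)}} = \sqrt{-359781 + \frac{-9 + \frac{1}{-14}}{292 + \frac{1}{-14}}} = \sqrt{-359781 + \frac{-9 - \frac{1}{14}}{292 - \frac{1}{14}}} = \sqrt{-359781 + \frac{1}{\frac{4087}{14}} \left(- \frac{127}{14}\right)} = \sqrt{-359781 + \frac{14}{4087} \left(- \frac{127}{14}\right)} = \sqrt{-359781 - \frac{127}{4087}} = \sqrt{- \frac{1470425074}{4087}} = \frac{i \sqrt{6009627277438}}{4087}$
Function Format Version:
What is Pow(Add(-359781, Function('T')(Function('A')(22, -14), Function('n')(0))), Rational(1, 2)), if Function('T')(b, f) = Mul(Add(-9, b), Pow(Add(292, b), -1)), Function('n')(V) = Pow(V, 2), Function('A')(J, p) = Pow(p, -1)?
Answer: Mul(Rational(1, 4087), I, Pow(6009627277438, Rational(1, 2))) ≈ Mul(599.82, I)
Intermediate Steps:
Function('T')(b, f) = Mul(Pow(Add(292, b), -1), Add(-9, b))
Pow(Add(-359781, Function('T')(Function('A')(22, -14), Function('n')(0))), Rational(1, 2)) = Pow(Add(-359781, Mul(Pow(Add(292, Pow(-14, -1)), -1), Add(-9, Pow(-14, -1)))), Rational(1, 2)) = Pow(Add(-359781, Mul(Pow(Add(292, Rational(-1, 14)), -1), Add(-9, Rational(-1, 14)))), Rational(1, 2)) = Pow(Add(-359781, Mul(Pow(Rational(4087, 14), -1), Rational(-127, 14))), Rational(1, 2)) = Pow(Add(-359781, Mul(Rational(14, 4087), Rational(-127, 14))), Rational(1, 2)) = Pow(Add(-359781, Rational(-127, 4087)), Rational(1, 2)) = Pow(Rational(-1470425074, 4087), Rational(1, 2)) = Mul(Rational(1, 4087), I, Pow(6009627277438, Rational(1, 2)))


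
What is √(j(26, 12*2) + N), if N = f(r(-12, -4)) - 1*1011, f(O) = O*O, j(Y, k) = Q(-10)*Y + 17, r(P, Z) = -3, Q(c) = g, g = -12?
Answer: I*√1297 ≈ 36.014*I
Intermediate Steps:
Q(c) = -12
j(Y, k) = 17 - 12*Y (j(Y, k) = -12*Y + 17 = 17 - 12*Y)
f(O) = O²
N = -1002 (N = (-3)² - 1*1011 = 9 - 1011 = -1002)
√(j(26, 12*2) + N) = √((17 - 12*26) - 1002) = √((17 - 312) - 1002) = √(-295 - 1002) = √(-1297) = I*√1297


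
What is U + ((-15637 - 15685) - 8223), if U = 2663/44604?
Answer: -1763862517/44604 ≈ -39545.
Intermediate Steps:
U = 2663/44604 (U = 2663*(1/44604) = 2663/44604 ≈ 0.059703)
U + ((-15637 - 15685) - 8223) = 2663/44604 + ((-15637 - 15685) - 8223) = 2663/44604 + (-31322 - 8223) = 2663/44604 - 39545 = -1763862517/44604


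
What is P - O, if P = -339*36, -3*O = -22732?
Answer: -59344/3 ≈ -19781.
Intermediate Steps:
O = 22732/3 (O = -⅓*(-22732) = 22732/3 ≈ 7577.3)
P = -12204
P - O = -12204 - 1*22732/3 = -12204 - 22732/3 = -59344/3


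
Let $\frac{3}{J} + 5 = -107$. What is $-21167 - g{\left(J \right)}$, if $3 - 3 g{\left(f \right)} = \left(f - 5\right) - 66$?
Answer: $- \frac{7120403}{336} \approx -21192.0$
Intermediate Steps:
$J = - \frac{3}{112}$ ($J = \frac{3}{-5 - 107} = \frac{3}{-112} = 3 \left(- \frac{1}{112}\right) = - \frac{3}{112} \approx -0.026786$)
$g{\left(f \right)} = \frac{74}{3} - \frac{f}{3}$ ($g{\left(f \right)} = 1 - \frac{\left(f - 5\right) - 66}{3} = 1 - \frac{\left(-5 + f\right) - 66}{3} = 1 - \frac{-71 + f}{3} = 1 - \left(- \frac{71}{3} + \frac{f}{3}\right) = \frac{74}{3} - \frac{f}{3}$)
$-21167 - g{\left(J \right)} = -21167 - \left(\frac{74}{3} - - \frac{1}{112}\right) = -21167 - \left(\frac{74}{3} + \frac{1}{112}\right) = -21167 - \frac{8291}{336} = - \frac{7120403}{336}$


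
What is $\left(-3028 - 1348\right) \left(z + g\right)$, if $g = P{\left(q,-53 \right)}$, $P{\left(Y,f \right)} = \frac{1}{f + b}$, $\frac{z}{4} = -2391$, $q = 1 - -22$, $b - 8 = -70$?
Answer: $\frac{4812991736}{115} \approx 4.1852 \cdot 10^{7}$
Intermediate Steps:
$b = -62$ ($b = 8 - 70 = -62$)
$q = 23$ ($q = 1 + 22 = 23$)
$z = -9564$ ($z = 4 \left(-2391\right) = -9564$)
$P{\left(Y,f \right)} = \frac{1}{-62 + f}$ ($P{\left(Y,f \right)} = \frac{1}{f - 62} = \frac{1}{-62 + f}$)
$g = - \frac{1}{115}$ ($g = \frac{1}{-62 - 53} = \frac{1}{-115} = - \frac{1}{115} \approx -0.0086956$)
$\left(-3028 - 1348\right) \left(z + g\right) = \left(-3028 - 1348\right) \left(-9564 - \frac{1}{115}\right) = \left(-4376\right) \left(- \frac{1099861}{115}\right) = \frac{4812991736}{115}$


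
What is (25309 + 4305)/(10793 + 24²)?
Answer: 29614/11369 ≈ 2.6048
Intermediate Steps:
(25309 + 4305)/(10793 + 24²) = 29614/(10793 + 576) = 29614/11369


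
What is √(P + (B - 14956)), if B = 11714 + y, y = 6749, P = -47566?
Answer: I*√44059 ≈ 209.9*I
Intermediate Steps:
B = 18463 (B = 11714 + 6749 = 18463)
√(P + (B - 14956)) = √(-47566 + (18463 - 14956)) = √(-47566 + 3507) = √(-44059) = I*√44059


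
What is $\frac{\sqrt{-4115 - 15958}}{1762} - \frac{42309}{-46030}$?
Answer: $\frac{42309}{46030} + \frac{i \sqrt{20073}}{1762} \approx 0.91916 + 0.080408 i$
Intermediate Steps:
$\frac{\sqrt{-4115 - 15958}}{1762} - \frac{42309}{-46030} = \sqrt{-20073} \cdot \frac{1}{1762} - - \frac{42309}{46030} = i \sqrt{20073} \cdot \frac{1}{1762} + \frac{42309}{46030} = \frac{i \sqrt{20073}}{1762} + \frac{42309}{46030} = \frac{42309}{46030} + \frac{i \sqrt{20073}}{1762}$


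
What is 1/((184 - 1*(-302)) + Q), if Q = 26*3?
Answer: 1/564 ≈ 0.0017731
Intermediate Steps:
Q = 78
1/((184 - 1*(-302)) + Q) = 1/((184 - 1*(-302)) + 78) = 1/((184 + 302) + 78) = 1/(486 + 78) = 1/564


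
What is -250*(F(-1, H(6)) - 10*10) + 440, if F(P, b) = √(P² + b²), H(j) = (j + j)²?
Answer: 25440 - 250*√20737 ≈ -10561.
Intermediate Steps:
H(j) = 4*j² (H(j) = (2*j)² = 4*j²)
-250*(F(-1, H(6)) - 10*10) + 440 = -250*(√((-1)² + (4*6²)²) - 10*10) + 440 = -250*(√(1 + (4*36)²) - 100) + 440 = -250*(√(1 + 144²) - 100) + 440 = -250*(√(1 + 20736) - 100) + 440 = -250*(√20737 - 100) + 440 = -250*(-100 + √20737) + 440 = (25000 - 250*√20737) + 440 = 25440 - 250*√20737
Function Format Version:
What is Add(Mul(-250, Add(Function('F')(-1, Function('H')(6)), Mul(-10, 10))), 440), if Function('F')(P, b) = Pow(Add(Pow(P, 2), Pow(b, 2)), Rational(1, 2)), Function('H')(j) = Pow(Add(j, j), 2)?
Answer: Add(25440, Mul(-250, Pow(20737, Rational(1, 2)))) ≈ -10561.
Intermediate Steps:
Function('H')(j) = Mul(4, Pow(j, 2)) (Function('H')(j) = Pow(Mul(2, j), 2) = Mul(4, Pow(j, 2)))
Add(Mul(-250, Add(Function('F')(-1, Function('H')(6)), Mul(-10, 10))), 440) = Add(Mul(-250, Add(Pow(Add(Pow(-1, 2), Pow(Mul(4, Pow(6, 2)), 2)), Rational(1, 2)), Mul(-10, 10))), 440) = Add(Mul(-250, Add(Pow(Add(1, Pow(Mul(4, 36), 2)), Rational(1, 2)), -100)), 440) = Add(Mul(-250, Add(Pow(Add(1, Pow(144, 2)), Rational(1, 2)), -100)), 440) = Add(Mul(-250, Add(Pow(Add(1, 20736), Rational(1, 2)), -100)), 440) = Add(Mul(-250, Add(Pow(20737, Rational(1, 2)), -100)), 440) = Add(Mul(-250, Add(-100, Pow(20737, Rational(1, 2)))), 440) = Add(Add(25000, Mul(-250, Pow(20737, Rational(1, 2)))), 440) = Add(25440, Mul(-250, Pow(20737, Rational(1, 2))))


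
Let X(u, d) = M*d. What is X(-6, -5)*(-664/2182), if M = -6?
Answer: -9960/1091 ≈ -9.1292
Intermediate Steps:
X(u, d) = -6*d
X(-6, -5)*(-664/2182) = (-6*(-5))*(-664/2182) = 30*(-664*1/2182) = 30*(-332/1091) = -9960/1091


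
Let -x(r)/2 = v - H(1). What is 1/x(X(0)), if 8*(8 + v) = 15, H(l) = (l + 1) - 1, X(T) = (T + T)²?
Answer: 4/57 ≈ 0.070175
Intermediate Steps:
X(T) = 4*T² (X(T) = (2*T)² = 4*T²)
H(l) = l (H(l) = (1 + l) - 1 = l)
v = -49/8 (v = -8 + (⅛)*15 = -8 + 15/8 = -49/8 ≈ -6.1250)
x(r) = 57/4 (x(r) = -2*(-49/8 - 1*1) = -2*(-49/8 - 1) = -2*(-57/8) = 57/4)
1/x(X(0)) = 1/(57/4) = 4/57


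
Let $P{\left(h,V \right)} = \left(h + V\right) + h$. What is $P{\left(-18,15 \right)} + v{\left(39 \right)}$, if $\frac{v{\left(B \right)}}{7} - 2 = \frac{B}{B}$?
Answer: $0$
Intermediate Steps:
$v{\left(B \right)} = 21$ ($v{\left(B \right)} = 14 + 7 \frac{B}{B} = 14 + 7 \cdot 1 = 14 + 7 = 21$)
$P{\left(h,V \right)} = V + 2 h$ ($P{\left(h,V \right)} = \left(V + h\right) + h = V + 2 h$)
$P{\left(-18,15 \right)} + v{\left(39 \right)} = \left(15 + 2 \left(-18\right)\right) + 21 = \left(15 - 36\right) + 21 = -21 + 21 = 0$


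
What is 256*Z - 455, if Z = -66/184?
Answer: -12577/23 ≈ -546.83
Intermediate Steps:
Z = -33/92 (Z = -66*1/184 = -33/92 ≈ -0.35870)
256*Z - 455 = 256*(-33/92) - 455 = -2112/23 - 455 = -12577/23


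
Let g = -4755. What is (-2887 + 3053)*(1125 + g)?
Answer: -602580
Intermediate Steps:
(-2887 + 3053)*(1125 + g) = (-2887 + 3053)*(1125 - 4755) = 166*(-3630) = -602580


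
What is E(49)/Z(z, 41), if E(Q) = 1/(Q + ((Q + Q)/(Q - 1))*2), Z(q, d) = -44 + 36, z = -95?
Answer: -3/1274 ≈ -0.0023548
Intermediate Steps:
Z(q, d) = -8
E(Q) = 1/(Q + 4*Q/(-1 + Q)) (E(Q) = 1/(Q + ((2*Q)/(-1 + Q))*2) = 1/(Q + (2*Q/(-1 + Q))*2) = 1/(Q + 4*Q/(-1 + Q)))
E(49)/Z(z, 41) = ((-1 + 49)/(49*(3 + 49)))/(-8) = ((1/49)*48/52)*(-⅛) = ((1/49)*(1/52)*48)*(-⅛) = (12/637)*(-⅛) = -3/1274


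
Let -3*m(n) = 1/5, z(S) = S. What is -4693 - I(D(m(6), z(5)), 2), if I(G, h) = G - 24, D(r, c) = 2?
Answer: -4671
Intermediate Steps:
m(n) = -1/15 (m(n) = -1/3/5 = -1/3*1/5 = -1/15)
I(G, h) = -24 + G
-4693 - I(D(m(6), z(5)), 2) = -4693 - (-24 + 2) = -4693 - 1*(-22) = -4693 + 22 = -4671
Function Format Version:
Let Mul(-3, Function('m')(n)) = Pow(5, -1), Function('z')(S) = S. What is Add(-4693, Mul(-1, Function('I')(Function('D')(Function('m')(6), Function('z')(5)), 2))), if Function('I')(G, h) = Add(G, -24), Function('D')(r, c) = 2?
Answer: -4671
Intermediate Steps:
Function('m')(n) = Rational(-1, 15) (Function('m')(n) = Mul(Rational(-1, 3), Pow(5, -1)) = Mul(Rational(-1, 3), Rational(1, 5)) = Rational(-1, 15))
Function('I')(G, h) = Add(-24, G)
Add(-4693, Mul(-1, Function('I')(Function('D')(Function('m')(6), Function('z')(5)), 2))) = Add(-4693, Mul(-1, Add(-24, 2))) = Add(-4693, Mul(-1, -22)) = Add(-4693, 22) = -4671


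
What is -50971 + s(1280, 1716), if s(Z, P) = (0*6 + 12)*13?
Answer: -50815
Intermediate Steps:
s(Z, P) = 156 (s(Z, P) = (0 + 12)*13 = 12*13 = 156)
-50971 + s(1280, 1716) = -50971 + 156 = -50815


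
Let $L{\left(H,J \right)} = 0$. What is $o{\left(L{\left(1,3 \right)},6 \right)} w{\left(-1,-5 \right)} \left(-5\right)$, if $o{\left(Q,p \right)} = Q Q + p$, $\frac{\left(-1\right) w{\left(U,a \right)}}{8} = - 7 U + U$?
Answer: $1440$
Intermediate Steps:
$w{\left(U,a \right)} = 48 U$ ($w{\left(U,a \right)} = - 8 \left(- 7 U + U\right) = - 8 \left(- 6 U\right) = 48 U$)
$o{\left(Q,p \right)} = p + Q^{2}$ ($o{\left(Q,p \right)} = Q^{2} + p = p + Q^{2}$)
$o{\left(L{\left(1,3 \right)},6 \right)} w{\left(-1,-5 \right)} \left(-5\right) = \left(6 + 0^{2}\right) 48 \left(-1\right) \left(-5\right) = \left(6 + 0\right) \left(-48\right) \left(-5\right) = 6 \left(-48\right) \left(-5\right) = \left(-288\right) \left(-5\right) = 1440$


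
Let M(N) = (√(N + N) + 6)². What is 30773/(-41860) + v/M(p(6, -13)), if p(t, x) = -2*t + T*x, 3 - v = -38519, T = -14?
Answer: 9429182943/60445840 - 57783*√85/5776 ≈ 63.762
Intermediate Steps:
v = 38522 (v = 3 - 1*(-38519) = 3 + 38519 = 38522)
p(t, x) = -14*x - 2*t (p(t, x) = -2*t - 14*x = -14*x - 2*t)
M(N) = (6 + √2*√N)² (M(N) = (√(2*N) + 6)² = (√2*√N + 6)² = (6 + √2*√N)²)
30773/(-41860) + v/M(p(6, -13)) = 30773/(-41860) + 38522/((6 + √2*√(-14*(-13) - 2*6))²) = 30773*(-1/41860) + 38522/((6 + √2*√(182 - 12))²) = -30773/41860 + 38522/((6 + √2*√170)²) = -30773/41860 + 38522/((6 + 2*√85)²) = -30773/41860 + 38522/(6 + 2*√85)²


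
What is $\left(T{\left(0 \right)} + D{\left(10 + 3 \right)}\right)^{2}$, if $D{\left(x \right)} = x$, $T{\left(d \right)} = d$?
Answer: $169$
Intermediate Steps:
$\left(T{\left(0 \right)} + D{\left(10 + 3 \right)}\right)^{2} = \left(0 + \left(10 + 3\right)\right)^{2} = \left(0 + 13\right)^{2} = 13^{2} = 169$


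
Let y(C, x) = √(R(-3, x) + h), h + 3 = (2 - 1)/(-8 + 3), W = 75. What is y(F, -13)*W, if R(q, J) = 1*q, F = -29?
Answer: 15*I*√155 ≈ 186.75*I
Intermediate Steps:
R(q, J) = q
h = -16/5 (h = -3 + (2 - 1)/(-8 + 3) = -3 + 1/(-5) = -3 + 1*(-⅕) = -3 - ⅕ = -16/5 ≈ -3.2000)
y(C, x) = I*√155/5 (y(C, x) = √(-3 - 16/5) = √(-31/5) = I*√155/5)
y(F, -13)*W = (I*√155/5)*75 = 15*I*√155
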